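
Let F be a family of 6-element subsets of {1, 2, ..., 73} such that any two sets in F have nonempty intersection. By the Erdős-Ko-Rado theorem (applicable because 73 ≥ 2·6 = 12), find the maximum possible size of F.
max |F| = C(72, 5) = 13991544

The Erdős-Ko-Rado theorem states: for n ≥ 2k, an intersecting family of k-subsets of an n-element set has size at most C(n − 1, k − 1), with equality for 'star' families {A ⊆ [n] : |A| = k, i ∈ A} (fix an element i). For n = 73, k = 6: C(72, 5) = 13991544.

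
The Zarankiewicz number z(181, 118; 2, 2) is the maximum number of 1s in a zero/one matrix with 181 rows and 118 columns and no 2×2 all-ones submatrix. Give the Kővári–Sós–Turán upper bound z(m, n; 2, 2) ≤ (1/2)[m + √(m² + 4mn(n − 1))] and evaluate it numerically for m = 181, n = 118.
z(181, 118; 2, 2) ≤ (1/2)[181 + √(181² + 4·181·118·117)] = (1/2)[181 + √10028305] = 1673.875

Kővári–Sós–Turán: let r_1, ..., r_181 be the row sums and z = Σ r_i the total number of 1s. Each pair of columns can share at most one row with both entries 1 (else a 2×2 all-ones block appears), so Σ_i C(r_i, 2) ≤ C(118, 2) = 6903. By convexity Σ_i C(r_i, 2) ≥ 181·C(z/181, 2) = z(z − 181)/(2·181), giving z² − 181z − 181·118·117 ≤ 0 and hence z ≤ (1/2)[181 + √(32761 + 4·2498886)] = (1/2)[181 + √10028305] ≈ (1/2)(181 + 3166.7499) = 1673.875.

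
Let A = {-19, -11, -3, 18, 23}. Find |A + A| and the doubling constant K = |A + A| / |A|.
K = |A + A| / |A| = 14/5

Enumerate A + A = {a + b : a, b ∈ A}. With |A| = 5, there are |A|^2 = 25 ordered sum pairs; collecting distinct values, A + A = {-38, -30, -22, -14, -6, -1, 4, 7, 12, 15, 20, 36, 41, 46}, so |A + A| = 14. Thus K = 14/5. For comparison, the minimum possible |A + A| over all 5-element sets is 2·5 − 1 = 9 (so min K = 9/5), attained only by arithmetic progressions.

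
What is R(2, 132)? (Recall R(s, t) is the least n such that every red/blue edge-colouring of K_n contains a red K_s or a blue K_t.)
R(2, 132) = 132

R(2, k) = k for all k ≥ 2: in a 2-colouring of K_k, either some edge is red (a red K_2) or all edges are blue (a blue K_k). And K_{131} coloured all-blue has no blue K_132, so R(2, 132) > 131. Hence R(2, 132) = 132.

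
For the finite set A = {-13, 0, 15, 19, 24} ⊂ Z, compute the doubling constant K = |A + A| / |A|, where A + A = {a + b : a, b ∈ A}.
K = |A + A| / |A| = 15/5 = 3

Enumerate A + A = {a + b : a, b ∈ A}. With |A| = 5, there are |A|^2 = 25 ordered sum pairs; collecting distinct values, A + A = {-26, -13, 0, 2, 6, 11, 15, 19, 24, 30, 34, 38, 39, 43, 48}, so |A + A| = 15. Thus K = 15/5 = 3. For comparison, the minimum possible |A + A| over all 5-element sets is 2·5 − 1 = 9 (so min K = 9/5), attained only by arithmetic progressions.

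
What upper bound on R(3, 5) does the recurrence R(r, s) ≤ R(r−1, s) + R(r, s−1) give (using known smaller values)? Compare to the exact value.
R(3, 5) ≤ R(2, 5) + R(3, 4) = 5 + 9 = 14; exact value R(3, 5) = 14.

The Erdős–Szekeres recurrence R(r, s) ≤ R(r−1, s) + R(r, s−1) applied to (r, s) = (3, 5) gives
  R(3, 5) ≤ R(2, 5) + R(3, 4) = 5 + 9 = 14.
(Recall R(2, k) = k and R is symmetric.) Here the recurrence bound is tight: a matching lower-bound construction on K_{13} shows R(3, 5) > 13, so R(3, 5) = 14 exactly.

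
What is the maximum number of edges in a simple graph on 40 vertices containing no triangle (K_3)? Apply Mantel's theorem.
ex(40, K_3) = ⌊40^2/4⌋ = 400

Mantel (1907): a triangle-free graph on n vertices has at most ⌊n^2/4⌋ edges, with equality for the complete bipartite graph K_{⌊n/2⌋, ⌈n/2⌉}. For n = 40: ⌊40^2/4⌋ = ⌊1600/4⌋ = 400. The extremal graph is K_{20, 20}, which has 20·20 = 400 edges.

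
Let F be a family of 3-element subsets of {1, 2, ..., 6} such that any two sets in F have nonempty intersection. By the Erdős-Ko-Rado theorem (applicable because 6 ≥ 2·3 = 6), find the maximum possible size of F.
max |F| = C(5, 2) = 10

Erdős-Ko-Rado (1961): when n ≥ 2k, max |F| = C(n−1, k−1). The bound is attained by the star {A : i ∈ A} for any fixed i ∈ [n]. Here C(6−1, 3−1) = C(5, 2) = 10.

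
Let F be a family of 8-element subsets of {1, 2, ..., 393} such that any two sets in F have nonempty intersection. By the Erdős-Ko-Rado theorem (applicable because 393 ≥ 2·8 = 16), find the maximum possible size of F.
max |F| = C(392, 7) = 267409290432648

The Erdős-Ko-Rado theorem states: for n ≥ 2k, an intersecting family of k-subsets of an n-element set has size at most C(n − 1, k − 1), with equality for 'star' families {A ⊆ [n] : |A| = k, i ∈ A} (fix an element i). For n = 393, k = 8: C(392, 7) = 267409290432648.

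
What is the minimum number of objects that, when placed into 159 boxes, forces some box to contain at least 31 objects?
n = (31 − 1)·159 + 1 = 4771

By the generalised pigeonhole principle, to guarantee some box contains ≥ r objects we need more than (r − 1) · k objects total. Threshold: n = (r − 1) · k + 1. With r = 31 and k = 159: n = 30 · 159 + 1 = 4770 + 1 = 4771. For n = 4770 = 30 · 159, we can put exactly 30 objects in every box, avoiding 31 in any single one — so 4771 is tight.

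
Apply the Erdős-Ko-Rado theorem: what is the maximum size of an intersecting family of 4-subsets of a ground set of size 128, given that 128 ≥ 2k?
max |F| = C(127, 3) = 333375

The Erdős-Ko-Rado theorem states: for n ≥ 2k, an intersecting family of k-subsets of an n-element set has size at most C(n − 1, k − 1), with equality for 'star' families {A ⊆ [n] : |A| = k, i ∈ A} (fix an element i). For n = 128, k = 4: C(127, 3) = 333375.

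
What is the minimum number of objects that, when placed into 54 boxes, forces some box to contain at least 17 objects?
n = (17 − 1)·54 + 1 = 865

By the generalised pigeonhole principle, to guarantee some box contains ≥ r objects we need more than (r − 1) · k objects total. Threshold: n = (r − 1) · k + 1. With r = 17 and k = 54: n = 16 · 54 + 1 = 864 + 1 = 865. For n = 864 = 16 · 54, we can put exactly 16 objects in every box, avoiding 17 in any single one — so 865 is tight.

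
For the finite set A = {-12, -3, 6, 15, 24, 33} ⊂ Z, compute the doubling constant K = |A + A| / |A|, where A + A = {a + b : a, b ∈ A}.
K = |A + A| / |A| = 11/6

Enumerate A + A = {a + b : a, b ∈ A}. With |A| = 6, there are |A|^2 = 36 ordered sum pairs; collecting distinct values, A + A = {-24, -15, -6, 3, 12, 21, 30, 39, 48, 57, 66}, so |A + A| = 11. Thus K = 11/6. Here |A + A| = 2|A| − 1 = 11, the minimum possible — so K = 11/6 is minimal, which holds iff A is an arithmetic progression.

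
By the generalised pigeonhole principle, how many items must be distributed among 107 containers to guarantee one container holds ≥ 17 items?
n = (17 − 1)·107 + 1 = 1713

By the generalised pigeonhole principle, to guarantee some box contains ≥ r objects we need more than (r − 1) · k objects total. Threshold: n = (r − 1) · k + 1. With r = 17 and k = 107: n = 16 · 107 + 1 = 1712 + 1 = 1713. For n = 1712 = 16 · 107, we can put exactly 16 objects in every box, avoiding 17 in any single one — so 1713 is tight.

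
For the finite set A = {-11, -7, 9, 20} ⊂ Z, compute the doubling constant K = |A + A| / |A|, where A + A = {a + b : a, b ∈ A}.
K = |A + A| / |A| = 10/4 = 5/2

Enumerate A + A = {a + b : a, b ∈ A}. With |A| = 4, there are |A|^2 = 16 ordered sum pairs; collecting distinct values, A + A = {-22, -18, -14, -2, 2, 9, 13, 18, 29, 40}, so |A + A| = 10. Thus K = 10/4 = 5/2. For comparison, the minimum possible |A + A| over all 4-element sets is 2·4 − 1 = 7 (so min K = 7/4), attained only by arithmetic progressions.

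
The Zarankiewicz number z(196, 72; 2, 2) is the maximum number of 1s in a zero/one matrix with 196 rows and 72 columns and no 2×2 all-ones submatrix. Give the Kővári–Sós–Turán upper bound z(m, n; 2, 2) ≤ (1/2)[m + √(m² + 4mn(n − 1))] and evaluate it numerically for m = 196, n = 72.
z(196, 72; 2, 2) ≤ (1/2)[196 + √(196² + 4·196·72·71)] = (1/2)[196 + √4046224] = 1103.7614

Kővári–Sós–Turán: let r_1, ..., r_196 be the row sums and z = Σ r_i the total number of 1s. Each pair of columns can share at most one row with both entries 1 (else a 2×2 all-ones block appears), so Σ_i C(r_i, 2) ≤ C(72, 2) = 2556. By convexity Σ_i C(r_i, 2) ≥ 196·C(z/196, 2) = z(z − 196)/(2·196), giving z² − 196z − 196·72·71 ≤ 0 and hence z ≤ (1/2)[196 + √(38416 + 4·1001952)] = (1/2)[196 + √4046224] ≈ (1/2)(196 + 2011.5228) = 1103.7614.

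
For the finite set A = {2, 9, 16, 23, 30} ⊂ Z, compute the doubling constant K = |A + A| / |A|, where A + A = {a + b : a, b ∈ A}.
K = |A + A| / |A| = 9/5

Enumerate A + A = {a + b : a, b ∈ A}. With |A| = 5, there are |A|^2 = 25 ordered sum pairs; collecting distinct values, A + A = {4, 11, 18, 25, 32, 39, 46, 53, 60}, so |A + A| = 9. Thus K = 9/5. Here |A + A| = 2|A| − 1 = 9, the minimum possible — so K = 9/5 is minimal, which holds iff A is an arithmetic progression.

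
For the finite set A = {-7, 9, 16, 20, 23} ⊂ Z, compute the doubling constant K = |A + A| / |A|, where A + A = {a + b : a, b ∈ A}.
K = |A + A| / |A| = 14/5

Enumerate A + A = {a + b : a, b ∈ A}. With |A| = 5, there are |A|^2 = 25 ordered sum pairs; collecting distinct values, A + A = {-14, 2, 9, 13, 16, 18, 25, 29, 32, 36, 39, 40, 43, 46}, so |A + A| = 14. Thus K = 14/5. For comparison, the minimum possible |A + A| over all 5-element sets is 2·5 − 1 = 9 (so min K = 9/5), attained only by arithmetic progressions.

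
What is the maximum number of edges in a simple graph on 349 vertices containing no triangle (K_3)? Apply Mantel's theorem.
ex(349, K_3) = ⌊349^2/4⌋ = 30450

Mantel (1907): a triangle-free graph on n vertices has at most ⌊n^2/4⌋ edges, with equality for the complete bipartite graph K_{⌊n/2⌋, ⌈n/2⌉}. For n = 349: ⌊349^2/4⌋ = ⌊121801/4⌋ = 30450. The extremal graph is K_{174, 175}, which has 174·175 = 30450 edges.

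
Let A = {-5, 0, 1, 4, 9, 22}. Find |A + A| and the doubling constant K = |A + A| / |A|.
K = |A + A| / |A| = 20/6 = 10/3

Enumerate A + A = {a + b : a, b ∈ A}. With |A| = 6, there are |A|^2 = 36 ordered sum pairs; collecting distinct values, A + A = {-10, -5, -4, -1, 0, 1, 2, 4, 5, 8, 9, 10, 13, 17, 18, 22, 23, 26, 31, 44}, so |A + A| = 20. Thus K = 20/6 = 10/3. For comparison, the minimum possible |A + A| over all 6-element sets is 2·6 − 1 = 11 (so min K = 11/6), attained only by arithmetic progressions.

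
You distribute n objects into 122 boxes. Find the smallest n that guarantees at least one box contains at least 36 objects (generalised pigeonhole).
n = (36 − 1)·122 + 1 = 4271

By the generalised pigeonhole principle, to guarantee some box contains ≥ r objects we need more than (r − 1) · k objects total. Threshold: n = (r − 1) · k + 1. With r = 36 and k = 122: n = 35 · 122 + 1 = 4270 + 1 = 4271. For n = 4270 = 35 · 122, we can put exactly 35 objects in every box, avoiding 36 in any single one — so 4271 is tight.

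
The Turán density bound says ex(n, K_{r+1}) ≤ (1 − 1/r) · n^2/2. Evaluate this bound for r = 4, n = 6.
Turán density bound = (3/4) · 6^2/2 = 27/2 ≈ 13.5

Turán's theorem: ex(n, K_{r+1}) is achieved by the complete r-partite Turán graph T(n, r) with parts as balanced as possible, and is at most (1 − 1/r) · n^2/2. For r = 4, n = 6: the density bound is (3/4) · 36/2 = 27/2 ≈ 13.5. The integer-valued extremum is e(T(6, 4)) = 13, which is strictly less than the density bound 27/2 since 4 ∤ 6 (the parts of T(6, 4) cannot all be equal).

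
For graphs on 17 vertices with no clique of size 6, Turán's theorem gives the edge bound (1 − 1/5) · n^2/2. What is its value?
Turán density bound = (4/5) · 17^2/2 = 578/5 ≈ 115.6

Turán's theorem: ex(n, K_{r+1}) is achieved by the complete r-partite Turán graph T(n, r) with parts as balanced as possible, and is at most (1 − 1/r) · n^2/2. For r = 5, n = 17: the density bound is (4/5) · 289/2 = 578/5 ≈ 115.6. The integer-valued extremum is e(T(17, 5)) = 115, which is strictly less than the density bound 578/5 since 5 ∤ 17 (the parts of T(17, 5) cannot all be equal).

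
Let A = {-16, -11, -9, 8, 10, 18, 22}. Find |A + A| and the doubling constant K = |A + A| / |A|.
K = |A + A| / |A| = 27/7

Enumerate A + A = {a + b : a, b ∈ A}. With |A| = 7, there are |A|^2 = 49 ordered sum pairs; collecting distinct values, A + A = {-32, -27, -25, -22, -20, -18, -8, -6, -3, -1, 1, 2, 6, 7, 9, 11, 13, 16, 18, 20, 26, 28, 30, 32, 36, 40, 44}, so |A + A| = 27. Thus K = 27/7. For comparison, the minimum possible |A + A| over all 7-element sets is 2·7 − 1 = 13 (so min K = 13/7), attained only by arithmetic progressions.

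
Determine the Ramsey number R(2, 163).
R(2, 163) = 163

R(2, k) = k for all k ≥ 2: in a 2-colouring of K_k, either some edge is red (a red K_2) or all edges are blue (a blue K_k). And K_{162} coloured all-blue has no blue K_163, so R(2, 163) > 162. Hence R(2, 163) = 163.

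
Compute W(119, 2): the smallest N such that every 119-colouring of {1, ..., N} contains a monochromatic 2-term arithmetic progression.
W(119, 2) = 119 + 1 = 120

A 2-term AP is any pair of integers, so a monochromatic 2-AP exists iff some colour is used at least twice. With 119 colours, the colouring i ↦ i on {1, ..., 119} uses each colour once, avoiding any monochromatic pair, so W(119, 2) > 119. For {1, ..., 120}, pigeonhole forces two integers of the same colour, which form a monochromatic 2-AP. Hence W(119, 2) = 120.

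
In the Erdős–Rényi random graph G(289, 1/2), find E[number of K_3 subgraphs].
E[# K_3] = C(289, 3) · (1/2)^C(3, 2) = 3981264 / 2^3 = 497658

For each 3-subset S of vertices (there are C(289, 3) = 3981264 such S), let X_S = 1 if S induces a K_3 (all C(3, 2) = 3 edges present). Then P(X_S = 1) = (1/2)^3 = 1/8. By linearity of expectation, E[# K_3] = C(289, 3) · (1/2)^3 = 3981264 / 8 = 497658.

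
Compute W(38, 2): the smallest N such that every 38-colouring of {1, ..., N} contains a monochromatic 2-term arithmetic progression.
W(38, 2) = 38 + 1 = 39

A 2-term AP is any pair of integers, so a monochromatic 2-AP exists iff some colour is used at least twice. With 38 colours, the colouring i ↦ i on {1, ..., 38} uses each colour once, avoiding any monochromatic pair, so W(38, 2) > 38. For {1, ..., 39}, pigeonhole forces two integers of the same colour, which form a monochromatic 2-AP. Hence W(38, 2) = 39.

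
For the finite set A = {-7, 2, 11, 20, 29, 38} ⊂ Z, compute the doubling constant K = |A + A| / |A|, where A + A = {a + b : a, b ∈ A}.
K = |A + A| / |A| = 11/6

Enumerate A + A = {a + b : a, b ∈ A}. With |A| = 6, there are |A|^2 = 36 ordered sum pairs; collecting distinct values, A + A = {-14, -5, 4, 13, 22, 31, 40, 49, 58, 67, 76}, so |A + A| = 11. Thus K = 11/6. Here |A + A| = 2|A| − 1 = 11, the minimum possible — so K = 11/6 is minimal, which holds iff A is an arithmetic progression.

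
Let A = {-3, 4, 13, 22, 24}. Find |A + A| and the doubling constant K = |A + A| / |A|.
K = |A + A| / |A| = 14/5

Enumerate A + A = {a + b : a, b ∈ A}. With |A| = 5, there are |A|^2 = 25 ordered sum pairs; collecting distinct values, A + A = {-6, 1, 8, 10, 17, 19, 21, 26, 28, 35, 37, 44, 46, 48}, so |A + A| = 14. Thus K = 14/5. For comparison, the minimum possible |A + A| over all 5-element sets is 2·5 − 1 = 9 (so min K = 9/5), attained only by arithmetic progressions.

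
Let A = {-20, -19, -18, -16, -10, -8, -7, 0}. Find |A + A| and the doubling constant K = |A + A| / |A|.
K = |A + A| / |A| = 27/8

Enumerate A + A = {a + b : a, b ∈ A}. With |A| = 8, there are |A|^2 = 64 ordered sum pairs; collecting distinct values, A + A = {-40, -39, -38, -37, -36, -35, -34, -32, -30, -29, -28, -27, -26, -25, -24, -23, -20, -19, -18, -17, -16, -15, -14, -10, -8, -7, 0}, so |A + A| = 27. Thus K = 27/8. For comparison, the minimum possible |A + A| over all 8-element sets is 2·8 − 1 = 15 (so min K = 15/8), attained only by arithmetic progressions.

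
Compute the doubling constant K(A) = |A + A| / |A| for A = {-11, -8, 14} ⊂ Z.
K = |A + A| / |A| = 6/3 = 2

Enumerate A + A = {a + b : a, b ∈ A}. With |A| = 3, there are |A|^2 = 9 ordered sum pairs; collecting distinct values, A + A = {-22, -19, -16, 3, 6, 28}, so |A + A| = 6. Thus K = 6/3 = 2. For comparison, the minimum possible |A + A| over all 3-element sets is 2·3 − 1 = 5 (so min K = 5/3), attained only by arithmetic progressions.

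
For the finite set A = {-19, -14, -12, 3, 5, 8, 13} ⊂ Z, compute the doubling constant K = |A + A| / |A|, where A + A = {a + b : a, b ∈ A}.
K = |A + A| / |A| = 24/7

Enumerate A + A = {a + b : a, b ∈ A}. With |A| = 7, there are |A|^2 = 49 ordered sum pairs; collecting distinct values, A + A = {-38, -33, -31, -28, -26, -24, -16, -14, -11, -9, -7, -6, -4, -1, 1, 6, 8, 10, 11, 13, 16, 18, 21, 26}, so |A + A| = 24. Thus K = 24/7. For comparison, the minimum possible |A + A| over all 7-element sets is 2·7 − 1 = 13 (so min K = 13/7), attained only by arithmetic progressions.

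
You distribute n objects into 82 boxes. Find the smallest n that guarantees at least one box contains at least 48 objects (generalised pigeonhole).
n = (48 − 1)·82 + 1 = 3855

By the generalised pigeonhole principle, to guarantee some box contains ≥ r objects we need more than (r − 1) · k objects total. Threshold: n = (r − 1) · k + 1. With r = 48 and k = 82: n = 47 · 82 + 1 = 3854 + 1 = 3855. For n = 3854 = 47 · 82, we can put exactly 47 objects in every box, avoiding 48 in any single one — so 3855 is tight.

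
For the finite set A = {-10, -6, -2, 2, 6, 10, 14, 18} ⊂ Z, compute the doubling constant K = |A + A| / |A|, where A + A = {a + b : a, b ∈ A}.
K = |A + A| / |A| = 15/8

Enumerate A + A = {a + b : a, b ∈ A}. With |A| = 8, there are |A|^2 = 64 ordered sum pairs; collecting distinct values, A + A = {-20, -16, -12, -8, -4, 0, 4, 8, 12, 16, 20, 24, 28, 32, 36}, so |A + A| = 15. Thus K = 15/8. Here |A + A| = 2|A| − 1 = 15, the minimum possible — so K = 15/8 is minimal, which holds iff A is an arithmetic progression.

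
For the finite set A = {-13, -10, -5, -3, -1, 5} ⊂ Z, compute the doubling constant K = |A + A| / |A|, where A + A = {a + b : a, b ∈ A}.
K = |A + A| / |A| = 19/6

Enumerate A + A = {a + b : a, b ∈ A}. With |A| = 6, there are |A|^2 = 36 ordered sum pairs; collecting distinct values, A + A = {-26, -23, -20, -18, -16, -15, -14, -13, -11, -10, -8, -6, -5, -4, -2, 0, 2, 4, 10}, so |A + A| = 19. Thus K = 19/6. For comparison, the minimum possible |A + A| over all 6-element sets is 2·6 − 1 = 11 (so min K = 11/6), attained only by arithmetic progressions.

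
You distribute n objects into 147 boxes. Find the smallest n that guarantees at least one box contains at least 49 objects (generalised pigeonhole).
n = (49 − 1)·147 + 1 = 7057

By the generalised pigeonhole principle, to guarantee some box contains ≥ r objects we need more than (r − 1) · k objects total. Threshold: n = (r − 1) · k + 1. With r = 49 and k = 147: n = 48 · 147 + 1 = 7056 + 1 = 7057. For n = 7056 = 48 · 147, we can put exactly 48 objects in every box, avoiding 49 in any single one — so 7057 is tight.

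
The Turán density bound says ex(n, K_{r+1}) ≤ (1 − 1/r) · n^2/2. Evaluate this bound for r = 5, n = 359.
Turán density bound = (4/5) · 359^2/2 = 257762/5 ≈ 51552.4

Turán's theorem: ex(n, K_{r+1}) is achieved by the complete r-partite Turán graph T(n, r) with parts as balanced as possible, and is at most (1 − 1/r) · n^2/2. For r = 5, n = 359: the density bound is (4/5) · 128881/2 = 257762/5 ≈ 51552.4. The integer-valued extremum is e(T(359, 5)) = 51552, which is strictly less than the density bound 257762/5 since 5 ∤ 359 (the parts of T(359, 5) cannot all be equal).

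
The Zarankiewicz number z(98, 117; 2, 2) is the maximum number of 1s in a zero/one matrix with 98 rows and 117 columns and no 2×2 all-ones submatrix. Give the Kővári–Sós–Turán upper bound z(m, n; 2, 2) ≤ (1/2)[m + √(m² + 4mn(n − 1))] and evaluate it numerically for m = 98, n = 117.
z(98, 117; 2, 2) ≤ (1/2)[98 + √(98² + 4·98·117·116)] = (1/2)[98 + √5329828] = 1203.321

Kővári–Sós–Turán: let r_1, ..., r_98 be the row sums and z = Σ r_i the total number of 1s. Each pair of columns can share at most one row with both entries 1 (else a 2×2 all-ones block appears), so Σ_i C(r_i, 2) ≤ C(117, 2) = 6786. By convexity Σ_i C(r_i, 2) ≥ 98·C(z/98, 2) = z(z − 98)/(2·98), giving z² − 98z − 98·117·116 ≤ 0 and hence z ≤ (1/2)[98 + √(9604 + 4·1330056)] = (1/2)[98 + √5329828] ≈ (1/2)(98 + 2308.642) = 1203.321.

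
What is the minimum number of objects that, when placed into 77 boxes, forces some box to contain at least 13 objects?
n = (13 − 1)·77 + 1 = 925

By the generalised pigeonhole principle, to guarantee some box contains ≥ r objects we need more than (r − 1) · k objects total. Threshold: n = (r − 1) · k + 1. With r = 13 and k = 77: n = 12 · 77 + 1 = 924 + 1 = 925. For n = 924 = 12 · 77, we can put exactly 12 objects in every box, avoiding 13 in any single one — so 925 is tight.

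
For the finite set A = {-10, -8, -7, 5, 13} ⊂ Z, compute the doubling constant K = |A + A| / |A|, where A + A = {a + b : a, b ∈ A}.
K = |A + A| / |A| = 15/5 = 3

Enumerate A + A = {a + b : a, b ∈ A}. With |A| = 5, there are |A|^2 = 25 ordered sum pairs; collecting distinct values, A + A = {-20, -18, -17, -16, -15, -14, -5, -3, -2, 3, 5, 6, 10, 18, 26}, so |A + A| = 15. Thus K = 15/5 = 3. For comparison, the minimum possible |A + A| over all 5-element sets is 2·5 − 1 = 9 (so min K = 9/5), attained only by arithmetic progressions.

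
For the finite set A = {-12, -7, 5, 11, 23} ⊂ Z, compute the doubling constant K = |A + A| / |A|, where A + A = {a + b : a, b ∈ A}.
K = |A + A| / |A| = 14/5

Enumerate A + A = {a + b : a, b ∈ A}. With |A| = 5, there are |A|^2 = 25 ordered sum pairs; collecting distinct values, A + A = {-24, -19, -14, -7, -2, -1, 4, 10, 11, 16, 22, 28, 34, 46}, so |A + A| = 14. Thus K = 14/5. For comparison, the minimum possible |A + A| over all 5-element sets is 2·5 − 1 = 9 (so min K = 9/5), attained only by arithmetic progressions.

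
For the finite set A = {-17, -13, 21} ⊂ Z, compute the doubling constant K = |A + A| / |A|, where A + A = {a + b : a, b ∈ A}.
K = |A + A| / |A| = 6/3 = 2

Enumerate A + A = {a + b : a, b ∈ A}. With |A| = 3, there are |A|^2 = 9 ordered sum pairs; collecting distinct values, A + A = {-34, -30, -26, 4, 8, 42}, so |A + A| = 6. Thus K = 6/3 = 2. For comparison, the minimum possible |A + A| over all 3-element sets is 2·3 − 1 = 5 (so min K = 5/3), attained only by arithmetic progressions.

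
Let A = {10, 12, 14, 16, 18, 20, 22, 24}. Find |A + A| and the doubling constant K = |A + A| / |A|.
K = |A + A| / |A| = 15/8

Enumerate A + A = {a + b : a, b ∈ A}. With |A| = 8, there are |A|^2 = 64 ordered sum pairs; collecting distinct values, A + A = {20, 22, 24, 26, 28, 30, 32, 34, 36, 38, 40, 42, 44, 46, 48}, so |A + A| = 15. Thus K = 15/8. Here |A + A| = 2|A| − 1 = 15, the minimum possible — so K = 15/8 is minimal, which holds iff A is an arithmetic progression.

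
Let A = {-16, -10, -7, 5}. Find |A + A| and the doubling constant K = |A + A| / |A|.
K = |A + A| / |A| = 10/4 = 5/2

Enumerate A + A = {a + b : a, b ∈ A}. With |A| = 4, there are |A|^2 = 16 ordered sum pairs; collecting distinct values, A + A = {-32, -26, -23, -20, -17, -14, -11, -5, -2, 10}, so |A + A| = 10. Thus K = 10/4 = 5/2. For comparison, the minimum possible |A + A| over all 4-element sets is 2·4 − 1 = 7 (so min K = 7/4), attained only by arithmetic progressions.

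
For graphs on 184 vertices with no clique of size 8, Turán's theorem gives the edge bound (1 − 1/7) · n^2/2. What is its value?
Turán density bound = (6/7) · 184^2/2 = 101568/7 ≈ 14509.7143

Turán's theorem: ex(n, K_{r+1}) is achieved by the complete r-partite Turán graph T(n, r) with parts as balanced as possible, and is at most (1 − 1/r) · n^2/2. For r = 7, n = 184: the density bound is (6/7) · 33856/2 = 101568/7 ≈ 14509.7143. The integer-valued extremum is e(T(184, 7)) = 14509, which is strictly less than the density bound 101568/7 since 7 ∤ 184 (the parts of T(184, 7) cannot all be equal).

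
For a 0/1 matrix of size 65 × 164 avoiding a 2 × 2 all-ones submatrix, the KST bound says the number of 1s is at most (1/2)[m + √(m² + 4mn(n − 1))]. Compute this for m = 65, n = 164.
z(65, 164; 2, 2) ≤ (1/2)[65 + √(65² + 4·65·164·163)] = (1/2)[65 + √6954545] = 1351.0736

Kővári–Sós–Turán: let r_1, ..., r_65 be the row sums and z = Σ r_i the total number of 1s. Each pair of columns can share at most one row with both entries 1 (else a 2×2 all-ones block appears), so Σ_i C(r_i, 2) ≤ C(164, 2) = 13366. By convexity Σ_i C(r_i, 2) ≥ 65·C(z/65, 2) = z(z − 65)/(2·65), giving z² − 65z − 65·164·163 ≤ 0 and hence z ≤ (1/2)[65 + √(4225 + 4·1737580)] = (1/2)[65 + √6954545] ≈ (1/2)(65 + 2637.1471) = 1351.0736.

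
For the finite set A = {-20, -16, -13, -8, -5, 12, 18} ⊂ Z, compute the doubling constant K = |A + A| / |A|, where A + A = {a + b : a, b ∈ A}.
K = |A + A| / |A| = 27/7

Enumerate A + A = {a + b : a, b ∈ A}. With |A| = 7, there are |A|^2 = 49 ordered sum pairs; collecting distinct values, A + A = {-40, -36, -33, -32, -29, -28, -26, -25, -24, -21, -18, -16, -13, -10, -8, -4, -2, -1, 2, 4, 5, 7, 10, 13, 24, 30, 36}, so |A + A| = 27. Thus K = 27/7. For comparison, the minimum possible |A + A| over all 7-element sets is 2·7 − 1 = 13 (so min K = 13/7), attained only by arithmetic progressions.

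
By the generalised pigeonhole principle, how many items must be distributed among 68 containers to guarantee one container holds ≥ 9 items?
n = (9 − 1)·68 + 1 = 545

By the generalised pigeonhole principle, to guarantee some box contains ≥ r objects we need more than (r − 1) · k objects total. Threshold: n = (r − 1) · k + 1. With r = 9 and k = 68: n = 8 · 68 + 1 = 544 + 1 = 545. For n = 544 = 8 · 68, we can put exactly 8 objects in every box, avoiding 9 in any single one — so 545 is tight.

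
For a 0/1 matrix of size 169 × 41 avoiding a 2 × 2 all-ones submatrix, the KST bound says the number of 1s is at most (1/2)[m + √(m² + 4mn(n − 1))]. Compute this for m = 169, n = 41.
z(169, 41; 2, 2) ≤ (1/2)[169 + √(169² + 4·169·41·40)] = (1/2)[169 + √1137201] = 617.6981

Kővári–Sós–Turán: let r_1, ..., r_169 be the row sums and z = Σ r_i the total number of 1s. Each pair of columns can share at most one row with both entries 1 (else a 2×2 all-ones block appears), so Σ_i C(r_i, 2) ≤ C(41, 2) = 820. By convexity Σ_i C(r_i, 2) ≥ 169·C(z/169, 2) = z(z − 169)/(2·169), giving z² − 169z − 169·41·40 ≤ 0 and hence z ≤ (1/2)[169 + √(28561 + 4·277160)] = (1/2)[169 + √1137201] ≈ (1/2)(169 + 1066.3963) = 617.6981.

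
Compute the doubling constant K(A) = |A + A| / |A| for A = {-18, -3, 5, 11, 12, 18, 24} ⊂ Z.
K = |A + A| / |A| = 24/7

Enumerate A + A = {a + b : a, b ∈ A}. With |A| = 7, there are |A|^2 = 49 ordered sum pairs; collecting distinct values, A + A = {-36, -21, -13, -7, -6, 0, 2, 6, 8, 9, 10, 15, 16, 17, 21, 22, 23, 24, 29, 30, 35, 36, 42, 48}, so |A + A| = 24. Thus K = 24/7. For comparison, the minimum possible |A + A| over all 7-element sets is 2·7 − 1 = 13 (so min K = 13/7), attained only by arithmetic progressions.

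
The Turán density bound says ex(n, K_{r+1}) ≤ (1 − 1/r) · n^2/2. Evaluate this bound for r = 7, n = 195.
Turán density bound = (6/7) · 195^2/2 = 114075/7 ≈ 16296.4286

Turán's theorem: ex(n, K_{r+1}) is achieved by the complete r-partite Turán graph T(n, r) with parts as balanced as possible, and is at most (1 − 1/r) · n^2/2. For r = 7, n = 195: the density bound is (6/7) · 38025/2 = 114075/7 ≈ 16296.4286. The integer-valued extremum is e(T(195, 7)) = 16296, which is strictly less than the density bound 114075/7 since 7 ∤ 195 (the parts of T(195, 7) cannot all be equal).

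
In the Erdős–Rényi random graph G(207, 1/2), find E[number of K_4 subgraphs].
E[# K_4] = C(207, 4) · (1/2)^C(4, 2) = 74303685 / 2^6 = 1160995.078125

For each 4-subset S of vertices (there are C(207, 4) = 74303685 such S), let X_S = 1 if S induces a K_4 (all C(4, 2) = 6 edges present). Then P(X_S = 1) = (1/2)^6 = 1/64. By linearity of expectation, E[# K_4] = C(207, 4) · (1/2)^6 = 74303685 / 64 = 1160995.078125.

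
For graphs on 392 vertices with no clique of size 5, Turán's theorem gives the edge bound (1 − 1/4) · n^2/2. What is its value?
Turán density bound = (3/4) · 392^2/2 = 57624

Turán's theorem: ex(n, K_{r+1}) is achieved by the complete r-partite Turán graph T(n, r) with parts as balanced as possible, and is at most (1 − 1/r) · n^2/2. For r = 4, n = 392: the density bound is (3/4) · 153664/2 = 57624. Since 4 ∣ 392, the Turán graph T(392, 4) has parts of equal size 98, and its edge count e(T(392, 4)) = 57624 attains the density bound exactly.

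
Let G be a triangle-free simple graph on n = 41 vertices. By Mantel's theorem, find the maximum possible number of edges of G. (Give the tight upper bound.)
ex(41, K_3) = ⌊41^2/4⌋ = 420

Mantel (1907): a triangle-free graph on n vertices has at most ⌊n^2/4⌋ edges, with equality for the complete bipartite graph K_{⌊n/2⌋, ⌈n/2⌉}. For n = 41: ⌊41^2/4⌋ = ⌊1681/4⌋ = 420. The extremal graph is K_{20, 21}, which has 20·21 = 420 edges.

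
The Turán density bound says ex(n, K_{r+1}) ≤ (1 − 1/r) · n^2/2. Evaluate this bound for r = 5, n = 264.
Turán density bound = (4/5) · 264^2/2 = 139392/5 ≈ 27878.4

Turán's theorem: ex(n, K_{r+1}) is achieved by the complete r-partite Turán graph T(n, r) with parts as balanced as possible, and is at most (1 − 1/r) · n^2/2. For r = 5, n = 264: the density bound is (4/5) · 69696/2 = 139392/5 ≈ 27878.4. The integer-valued extremum is e(T(264, 5)) = 27878, which is strictly less than the density bound 139392/5 since 5 ∤ 264 (the parts of T(264, 5) cannot all be equal).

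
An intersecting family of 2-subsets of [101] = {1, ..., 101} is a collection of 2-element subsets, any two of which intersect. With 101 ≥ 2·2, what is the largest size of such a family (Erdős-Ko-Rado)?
max |F| = C(100, 1) = 100

Erdős-Ko-Rado (1961): when n ≥ 2k, max |F| = C(n−1, k−1). The bound is attained by the star {A : i ∈ A} for any fixed i ∈ [n]. Here C(101−1, 2−1) = C(100, 1) = 100.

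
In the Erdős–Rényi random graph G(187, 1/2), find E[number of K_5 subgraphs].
E[# K_5] = C(187, 5) · (1/2)^C(5, 2) = 1805568402 / 2^10 = 902784201/512 ≈ 1763250.392578

For each 5-subset S of vertices (there are C(187, 5) = 1805568402 such S), let X_S = 1 if S induces a K_5 (all C(5, 2) = 10 edges present). Then P(X_S = 1) = (1/2)^10 = 1/1024. By linearity of expectation, E[# K_5] = C(187, 5) · (1/2)^10 = 1805568402 / 1024 = 902784201/512 ≈ 1763250.392578.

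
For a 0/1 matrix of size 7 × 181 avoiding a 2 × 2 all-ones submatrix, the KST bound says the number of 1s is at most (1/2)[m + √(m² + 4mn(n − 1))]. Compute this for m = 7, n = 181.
z(7, 181; 2, 2) ≤ (1/2)[7 + √(7² + 4·7·181·180)] = (1/2)[7 + √912289] = 481.0691

Kővári–Sós–Turán: let r_1, ..., r_7 be the row sums and z = Σ r_i the total number of 1s. Each pair of columns can share at most one row with both entries 1 (else a 2×2 all-ones block appears), so Σ_i C(r_i, 2) ≤ C(181, 2) = 16290. By convexity Σ_i C(r_i, 2) ≥ 7·C(z/7, 2) = z(z − 7)/(2·7), giving z² − 7z − 7·181·180 ≤ 0 and hence z ≤ (1/2)[7 + √(49 + 4·228060)] = (1/2)[7 + √912289] ≈ (1/2)(7 + 955.1382) = 481.0691.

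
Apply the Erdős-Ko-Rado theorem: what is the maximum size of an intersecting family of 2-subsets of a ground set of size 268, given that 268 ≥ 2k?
max |F| = C(267, 1) = 267

The Erdős-Ko-Rado theorem states: for n ≥ 2k, an intersecting family of k-subsets of an n-element set has size at most C(n − 1, k − 1), with equality for 'star' families {A ⊆ [n] : |A| = k, i ∈ A} (fix an element i). For n = 268, k = 2: C(267, 1) = 267.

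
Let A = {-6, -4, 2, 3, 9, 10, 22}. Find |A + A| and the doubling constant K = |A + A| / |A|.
K = |A + A| / |A| = 23/7

Enumerate A + A = {a + b : a, b ∈ A}. With |A| = 7, there are |A|^2 = 49 ordered sum pairs; collecting distinct values, A + A = {-12, -10, -8, -4, -3, -2, -1, 3, 4, 5, 6, 11, 12, 13, 16, 18, 19, 20, 24, 25, 31, 32, 44}, so |A + A| = 23. Thus K = 23/7. For comparison, the minimum possible |A + A| over all 7-element sets is 2·7 − 1 = 13 (so min K = 13/7), attained only by arithmetic progressions.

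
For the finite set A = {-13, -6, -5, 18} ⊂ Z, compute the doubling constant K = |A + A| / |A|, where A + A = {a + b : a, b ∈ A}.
K = |A + A| / |A| = 10/4 = 5/2

Enumerate A + A = {a + b : a, b ∈ A}. With |A| = 4, there are |A|^2 = 16 ordered sum pairs; collecting distinct values, A + A = {-26, -19, -18, -12, -11, -10, 5, 12, 13, 36}, so |A + A| = 10. Thus K = 10/4 = 5/2. For comparison, the minimum possible |A + A| over all 4-element sets is 2·4 − 1 = 7 (so min K = 7/4), attained only by arithmetic progressions.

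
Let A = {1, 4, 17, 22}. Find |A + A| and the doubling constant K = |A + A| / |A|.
K = |A + A| / |A| = 10/4 = 5/2

Enumerate A + A = {a + b : a, b ∈ A}. With |A| = 4, there are |A|^2 = 16 ordered sum pairs; collecting distinct values, A + A = {2, 5, 8, 18, 21, 23, 26, 34, 39, 44}, so |A + A| = 10. Thus K = 10/4 = 5/2. For comparison, the minimum possible |A + A| over all 4-element sets is 2·4 − 1 = 7 (so min K = 7/4), attained only by arithmetic progressions.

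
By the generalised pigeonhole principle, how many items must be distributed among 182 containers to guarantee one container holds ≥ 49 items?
n = (49 − 1)·182 + 1 = 8737

By the generalised pigeonhole principle, to guarantee some box contains ≥ r objects we need more than (r − 1) · k objects total. Threshold: n = (r − 1) · k + 1. With r = 49 and k = 182: n = 48 · 182 + 1 = 8736 + 1 = 8737. For n = 8736 = 48 · 182, we can put exactly 48 objects in every box, avoiding 49 in any single one — so 8737 is tight.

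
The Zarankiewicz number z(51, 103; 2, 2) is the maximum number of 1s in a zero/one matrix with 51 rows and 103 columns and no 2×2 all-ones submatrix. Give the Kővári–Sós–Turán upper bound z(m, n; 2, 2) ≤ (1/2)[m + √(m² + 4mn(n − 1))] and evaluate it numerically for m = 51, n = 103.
z(51, 103; 2, 2) ≤ (1/2)[51 + √(51² + 4·51·103·102)] = (1/2)[51 + √2145825] = 757.9317

Kővári–Sós–Turán: let r_1, ..., r_51 be the row sums and z = Σ r_i the total number of 1s. Each pair of columns can share at most one row with both entries 1 (else a 2×2 all-ones block appears), so Σ_i C(r_i, 2) ≤ C(103, 2) = 5253. By convexity Σ_i C(r_i, 2) ≥ 51·C(z/51, 2) = z(z − 51)/(2·51), giving z² − 51z − 51·103·102 ≤ 0 and hence z ≤ (1/2)[51 + √(2601 + 4·535806)] = (1/2)[51 + √2145825] ≈ (1/2)(51 + 1464.8635) = 757.9317.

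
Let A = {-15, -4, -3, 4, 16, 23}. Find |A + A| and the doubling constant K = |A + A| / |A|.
K = |A + A| / |A| = 18/6 = 3

Enumerate A + A = {a + b : a, b ∈ A}. With |A| = 6, there are |A|^2 = 36 ordered sum pairs; collecting distinct values, A + A = {-30, -19, -18, -11, -8, -7, -6, 0, 1, 8, 12, 13, 19, 20, 27, 32, 39, 46}, so |A + A| = 18. Thus K = 18/6 = 3. For comparison, the minimum possible |A + A| over all 6-element sets is 2·6 − 1 = 11 (so min K = 11/6), attained only by arithmetic progressions.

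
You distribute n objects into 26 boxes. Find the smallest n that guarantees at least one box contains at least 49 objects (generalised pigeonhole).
n = (49 − 1)·26 + 1 = 1249

By the generalised pigeonhole principle, to guarantee some box contains ≥ r objects we need more than (r − 1) · k objects total. Threshold: n = (r − 1) · k + 1. With r = 49 and k = 26: n = 48 · 26 + 1 = 1248 + 1 = 1249. For n = 1248 = 48 · 26, we can put exactly 48 objects in every box, avoiding 49 in any single one — so 1249 is tight.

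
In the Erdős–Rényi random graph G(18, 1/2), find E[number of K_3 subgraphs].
E[# K_3] = C(18, 3) · (1/2)^C(3, 2) = 816 / 2^3 = 102

For each 3-subset S of vertices (there are C(18, 3) = 816 such S), let X_S = 1 if S induces a K_3 (all C(3, 2) = 3 edges present). Then P(X_S = 1) = (1/2)^3 = 1/8. By linearity of expectation, E[# K_3] = C(18, 3) · (1/2)^3 = 816 / 8 = 102.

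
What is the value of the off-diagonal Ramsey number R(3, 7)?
R(3, 7) = 23

Lower bound: an explicit 2-colouring of K_{22} (typically a Paley-type or other structured construction) avoids a red K_3 and a blue K_7, showing R(3, 7) > 22.
Upper bound: the simple Erdős–Szekeres recurrence only gives R(3, 7) ≤ 25; the tight bound R(3, 7) ≤ 23 requires a sharper case analysis (or computer search) of 2-colourings of K_{23}.
Hence R(3, 7) = 23.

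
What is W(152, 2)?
W(152, 2) = 152 + 1 = 153

A 2-term AP is any pair of integers, so a monochromatic 2-AP exists iff some colour is used at least twice. With 152 colours, the colouring i ↦ i on {1, ..., 152} uses each colour once, avoiding any monochromatic pair, so W(152, 2) > 152. For {1, ..., 153}, pigeonhole forces two integers of the same colour, which form a monochromatic 2-AP. Hence W(152, 2) = 153.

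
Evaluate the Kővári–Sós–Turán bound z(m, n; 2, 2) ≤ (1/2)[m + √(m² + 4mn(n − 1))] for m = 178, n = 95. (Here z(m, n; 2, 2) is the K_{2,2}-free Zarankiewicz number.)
z(178, 95; 2, 2) ≤ (1/2)[178 + √(178² + 4·178·95·94)] = (1/2)[178 + √6389844] = 1352.907

Kővári–Sós–Turán: let r_1, ..., r_178 be the row sums and z = Σ r_i the total number of 1s. Each pair of columns can share at most one row with both entries 1 (else a 2×2 all-ones block appears), so Σ_i C(r_i, 2) ≤ C(95, 2) = 4465. By convexity Σ_i C(r_i, 2) ≥ 178·C(z/178, 2) = z(z − 178)/(2·178), giving z² − 178z − 178·95·94 ≤ 0 and hence z ≤ (1/2)[178 + √(31684 + 4·1589540)] = (1/2)[178 + √6389844] ≈ (1/2)(178 + 2527.8141) = 1352.907.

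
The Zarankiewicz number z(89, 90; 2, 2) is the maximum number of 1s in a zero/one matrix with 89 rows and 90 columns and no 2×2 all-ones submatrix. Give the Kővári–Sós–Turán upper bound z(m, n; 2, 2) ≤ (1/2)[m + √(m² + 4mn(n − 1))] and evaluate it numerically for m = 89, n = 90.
z(89, 90; 2, 2) ≤ (1/2)[89 + √(89² + 4·89·90·89)] = (1/2)[89 + √2859481] = 890

Kővári–Sós–Turán: let r_1, ..., r_89 be the row sums and z = Σ r_i the total number of 1s. Each pair of columns can share at most one row with both entries 1 (else a 2×2 all-ones block appears), so Σ_i C(r_i, 2) ≤ C(90, 2) = 4005. By convexity Σ_i C(r_i, 2) ≥ 89·C(z/89, 2) = z(z − 89)/(2·89), giving z² − 89z − 89·90·89 ≤ 0 and hence z ≤ (1/2)[89 + √(7921 + 4·712890)] = (1/2)[89 + √2859481] ≈ (1/2)(89 + 1691) = 890.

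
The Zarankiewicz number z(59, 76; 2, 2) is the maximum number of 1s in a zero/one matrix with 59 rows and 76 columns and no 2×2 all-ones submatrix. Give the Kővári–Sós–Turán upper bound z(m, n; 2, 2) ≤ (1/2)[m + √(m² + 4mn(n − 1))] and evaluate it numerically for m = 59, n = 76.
z(59, 76; 2, 2) ≤ (1/2)[59 + √(59² + 4·59·76·75)] = (1/2)[59 + √1348681] = 610.1636

Kővári–Sós–Turán: let r_1, ..., r_59 be the row sums and z = Σ r_i the total number of 1s. Each pair of columns can share at most one row with both entries 1 (else a 2×2 all-ones block appears), so Σ_i C(r_i, 2) ≤ C(76, 2) = 2850. By convexity Σ_i C(r_i, 2) ≥ 59·C(z/59, 2) = z(z − 59)/(2·59), giving z² − 59z − 59·76·75 ≤ 0 and hence z ≤ (1/2)[59 + √(3481 + 4·336300)] = (1/2)[59 + √1348681] ≈ (1/2)(59 + 1161.3273) = 610.1636.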